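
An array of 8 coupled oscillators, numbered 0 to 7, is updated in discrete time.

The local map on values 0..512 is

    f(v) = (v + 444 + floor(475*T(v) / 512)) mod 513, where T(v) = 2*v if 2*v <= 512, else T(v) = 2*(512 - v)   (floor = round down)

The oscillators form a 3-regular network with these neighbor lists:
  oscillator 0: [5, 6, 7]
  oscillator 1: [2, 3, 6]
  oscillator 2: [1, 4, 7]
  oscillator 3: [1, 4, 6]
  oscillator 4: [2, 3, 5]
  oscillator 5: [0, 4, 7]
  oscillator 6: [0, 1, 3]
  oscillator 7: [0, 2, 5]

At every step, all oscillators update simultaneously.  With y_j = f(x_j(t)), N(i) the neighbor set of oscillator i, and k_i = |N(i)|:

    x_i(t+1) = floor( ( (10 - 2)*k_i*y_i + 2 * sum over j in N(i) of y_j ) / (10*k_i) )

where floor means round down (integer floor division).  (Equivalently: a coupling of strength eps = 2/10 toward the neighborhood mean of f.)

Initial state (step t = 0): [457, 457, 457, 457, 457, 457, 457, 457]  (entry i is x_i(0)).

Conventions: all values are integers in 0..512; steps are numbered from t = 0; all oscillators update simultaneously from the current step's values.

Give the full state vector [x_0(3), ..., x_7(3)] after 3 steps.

Answer: [486, 486, 486, 486, 486, 486, 486, 486]

Derivation:
t=0: [457, 457, 457, 457, 457, 457, 457, 457]
t=1: [490, 490, 490, 490, 490, 490, 490, 490]
t=2: [461, 461, 461, 461, 461, 461, 461, 461]
t=3: [486, 486, 486, 486, 486, 486, 486, 486]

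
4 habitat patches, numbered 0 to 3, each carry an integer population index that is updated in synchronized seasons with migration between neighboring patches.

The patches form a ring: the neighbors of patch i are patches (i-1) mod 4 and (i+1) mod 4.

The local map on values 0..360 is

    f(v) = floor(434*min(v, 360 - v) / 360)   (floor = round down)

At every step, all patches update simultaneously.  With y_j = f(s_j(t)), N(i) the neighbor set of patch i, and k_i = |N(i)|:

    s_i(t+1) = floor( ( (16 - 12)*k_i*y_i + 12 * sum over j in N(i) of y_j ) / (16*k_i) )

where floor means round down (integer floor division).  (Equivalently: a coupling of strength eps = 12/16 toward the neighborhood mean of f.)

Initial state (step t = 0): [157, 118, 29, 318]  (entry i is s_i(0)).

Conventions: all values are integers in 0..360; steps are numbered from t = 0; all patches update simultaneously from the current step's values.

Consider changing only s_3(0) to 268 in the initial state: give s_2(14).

Simulating step by step:
t=0: [157, 118, 29, 268]
t=1: [141, 119, 103, 111]
t=2: [145, 145, 134, 143]
t=3: [173, 169, 170, 168]
t=4: [203, 205, 202, 205]
t=5: [186, 188, 187, 188]
t=6: [207, 208, 207, 208]
t=7: [183, 183, 183, 183]
t=8: [213, 213, 213, 213]
t=9: [177, 177, 177, 177]
t=10: [213, 213, 213, 213]
t=11: [177, 177, 177, 177]
t=12: [213, 213, 213, 213]
t=13: [177, 177, 177, 177]
t=14: [213, 213, 213, 213]

Answer: s_2(14) = 213
Key observation: This trace re-runs the system from the modified initial state.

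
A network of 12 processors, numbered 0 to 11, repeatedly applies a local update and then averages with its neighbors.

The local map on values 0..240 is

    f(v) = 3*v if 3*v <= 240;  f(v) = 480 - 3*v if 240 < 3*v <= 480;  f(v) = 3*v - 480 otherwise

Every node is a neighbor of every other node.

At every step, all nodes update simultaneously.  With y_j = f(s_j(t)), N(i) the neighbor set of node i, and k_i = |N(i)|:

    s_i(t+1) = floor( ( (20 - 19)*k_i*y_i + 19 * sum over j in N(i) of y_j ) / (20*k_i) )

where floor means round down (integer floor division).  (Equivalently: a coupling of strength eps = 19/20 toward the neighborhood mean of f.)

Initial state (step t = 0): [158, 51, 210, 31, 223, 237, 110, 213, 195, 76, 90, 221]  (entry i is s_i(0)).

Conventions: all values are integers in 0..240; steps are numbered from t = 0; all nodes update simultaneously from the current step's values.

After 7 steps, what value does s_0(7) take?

Simulating step by step:
t=0: [158, 51, 210, 31, 223, 237, 110, 213, 195, 76, 90, 221]
t=1: [160, 154, 154, 156, 153, 151, 154, 154, 156, 152, 152, 153]
t=2: [18, 17, 17, 17, 17, 17, 17, 17, 17, 17, 17, 17]
t=3: [51, 51, 51, 51, 51, 51, 51, 51, 51, 51, 51, 51]
t=4: [153, 153, 153, 153, 153, 153, 153, 153, 153, 153, 153, 153]
t=5: [21, 21, 21, 21, 21, 21, 21, 21, 21, 21, 21, 21]
t=6: [63, 63, 63, 63, 63, 63, 63, 63, 63, 63, 63, 63]
t=7: [189, 189, 189, 189, 189, 189, 189, 189, 189, 189, 189, 189]

Answer: s_0(7) = 189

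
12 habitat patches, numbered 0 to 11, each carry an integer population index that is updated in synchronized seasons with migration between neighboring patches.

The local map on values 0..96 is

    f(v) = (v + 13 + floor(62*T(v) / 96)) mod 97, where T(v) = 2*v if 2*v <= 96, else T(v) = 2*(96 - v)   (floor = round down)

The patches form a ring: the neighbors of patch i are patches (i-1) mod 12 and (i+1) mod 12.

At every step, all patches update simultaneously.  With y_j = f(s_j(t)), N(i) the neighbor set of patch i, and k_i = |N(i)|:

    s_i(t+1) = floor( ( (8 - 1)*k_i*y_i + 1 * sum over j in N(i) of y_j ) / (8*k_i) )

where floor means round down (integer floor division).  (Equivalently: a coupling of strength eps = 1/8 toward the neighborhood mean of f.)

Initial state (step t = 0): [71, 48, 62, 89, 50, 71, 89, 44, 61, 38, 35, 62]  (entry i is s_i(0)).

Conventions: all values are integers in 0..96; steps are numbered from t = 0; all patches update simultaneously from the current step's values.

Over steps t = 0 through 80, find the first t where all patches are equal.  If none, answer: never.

Answer: never
Key observation: The state at step 13 reappears at step 17 — the system is in a cycle of period 4 from step 13 on.  No step 0..17 is synchronized, and the cycle repeats forever, so no step up to 80 (or ever) has all patches equal.

Derivation:
t=0: [71, 48, 62, 89, 50, 71, 89, 44, 61, 38, 35, 62]  (not all equal)
t=1: [19, 25, 20, 15, 23, 19, 14, 16, 20, 9, 82, 25]  (not all equal)
t=2: [57, 68, 58, 48, 63, 55, 45, 49, 55, 33, 20, 65]  (not all equal)
t=3: [22, 20, 23, 25, 21, 22, 19, 24, 27, 82, 57, 23]  (not all equal)
t=4: [62, 58, 64, 69, 61, 62, 57, 67, 70, 20, 25, 62]  (not all equal)
t=5: [21, 22, 21, 19, 21, 21, 22, 20, 21, 56, 66, 24]  (not all equal)
t=6: [61, 62, 60, 56, 60, 61, 62, 58, 58, 25, 23, 64]  (not all equal)
t=7: [21, 21, 22, 22, 22, 21, 21, 22, 25, 66, 62, 23]  (not all equal)
t=8: [61, 61, 62, 63, 62, 61, 61, 63, 66, 23, 23, 62]  (not all equal)
t=9: [21, 21, 21, 21, 21, 21, 21, 21, 22, 62, 62, 23]  (not all equal)
t=10: [61, 61, 61, 61, 61, 61, 61, 61, 60, 23, 23, 62]  (not all equal)
t=11: [21, 22, 22, 22, 22, 22, 22, 22, 24, 62, 62, 23]  (not all equal)
t=12: [61, 62, 63, 63, 63, 63, 63, 63, 64, 23, 23, 62]  (not all equal)
t=13: [21, 21, 21, 21, 21, 21, 21, 21, 23, 62, 62, 23]  (not all equal)
t=14: [61, 61, 61, 61, 61, 61, 61, 61, 62, 23, 23, 62]  (not all equal)
t=15: [21, 22, 22, 22, 22, 22, 22, 21, 23, 62, 62, 23]  (not all equal)
t=16: [61, 62, 63, 63, 63, 63, 62, 61, 62, 23, 23, 62]  (not all equal)
t=17: [21, 21, 21, 21, 21, 21, 21, 21, 23, 62, 62, 23]  (not all equal)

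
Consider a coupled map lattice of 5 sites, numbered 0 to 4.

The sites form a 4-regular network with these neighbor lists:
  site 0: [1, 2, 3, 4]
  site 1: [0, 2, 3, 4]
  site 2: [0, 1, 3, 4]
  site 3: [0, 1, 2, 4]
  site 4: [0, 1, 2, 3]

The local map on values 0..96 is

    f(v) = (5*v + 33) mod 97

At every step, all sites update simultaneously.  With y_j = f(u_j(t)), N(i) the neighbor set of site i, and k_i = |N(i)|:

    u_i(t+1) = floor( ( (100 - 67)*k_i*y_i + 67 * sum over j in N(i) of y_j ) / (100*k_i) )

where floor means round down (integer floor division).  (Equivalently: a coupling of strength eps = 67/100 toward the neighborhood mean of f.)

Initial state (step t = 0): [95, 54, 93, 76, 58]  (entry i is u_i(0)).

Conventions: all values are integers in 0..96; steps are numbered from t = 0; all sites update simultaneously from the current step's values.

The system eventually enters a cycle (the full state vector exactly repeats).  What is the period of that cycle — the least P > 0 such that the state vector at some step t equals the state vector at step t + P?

Answer: 10
Key observation: The state at step 38, [78, 77, 77, 78, 78], reappears at step 48 — and no state repeats earlier — so the cycle the system enters has period 10.

Derivation:
t=0: [95, 54, 93, 76, 58]
t=1: [21, 19, 19, 21, 22]
t=2: [38, 36, 36, 38, 39]
t=3: [26, 24, 24, 26, 27]
t=4: [63, 61, 61, 63, 64]
t=5: [54, 52, 52, 54, 55]
t=6: [9, 7, 7, 9, 10]
t=7: [75, 73, 73, 75, 76]
t=8: [17, 15, 15, 17, 18]
t=9: [18, 16, 16, 18, 19]
t=10: [23, 21, 21, 23, 24]
t=11: [48, 46, 46, 48, 49]
t=12: [76, 74, 74, 76, 77]
t=13: [22, 20, 20, 22, 23]
t=14: [43, 41, 41, 43, 44]
t=15: [51, 49, 49, 51, 52]
t=16: [75, 73, 73, 75, 60]
t=17: [20, 18, 18, 20, 23]
t=18: [35, 33, 33, 35, 37]
t=19: [12, 10, 10, 12, 13]
t=20: [74, 72, 72, 74, 59]
t=21: [15, 13, 13, 15, 18]
t=22: [10, 8, 8, 10, 12]
t=23: [81, 79, 79, 81, 82]
t=24: [47, 45, 45, 47, 48]
t=25: [71, 69, 69, 71, 72]
t=26: [29, 44, 44, 29, 30]
t=27: [74, 70, 70, 74, 75]
t=28: [41, 54, 54, 41, 42]
t=29: [34, 28, 28, 34, 34]
t=30: [31, 42, 42, 31, 31]
t=31: [76, 70, 70, 76, 76]
t=32: [47, 58, 58, 47, 47]
t=33: [59, 53, 53, 59, 59]
t=34: [26, 22, 22, 26, 26]
t=35: [59, 56, 56, 59, 59]
t=36: [31, 29, 29, 31, 31]
t=37: [87, 86, 86, 87, 87]
t=38: [78, 77, 77, 78, 78]
t=39: [33, 32, 32, 33, 33]
t=40: [34, 49, 49, 34, 34]
t=41: [34, 46, 46, 34, 34]
t=42: [29, 38, 38, 29, 29]
t=43: [63, 55, 55, 63, 63]
t=44: [43, 37, 37, 43, 43]
t=45: [43, 39, 39, 43, 43]
t=46: [47, 44, 44, 47, 47]
t=47: [68, 66, 66, 68, 68]
t=48: [78, 77, 77, 78, 78]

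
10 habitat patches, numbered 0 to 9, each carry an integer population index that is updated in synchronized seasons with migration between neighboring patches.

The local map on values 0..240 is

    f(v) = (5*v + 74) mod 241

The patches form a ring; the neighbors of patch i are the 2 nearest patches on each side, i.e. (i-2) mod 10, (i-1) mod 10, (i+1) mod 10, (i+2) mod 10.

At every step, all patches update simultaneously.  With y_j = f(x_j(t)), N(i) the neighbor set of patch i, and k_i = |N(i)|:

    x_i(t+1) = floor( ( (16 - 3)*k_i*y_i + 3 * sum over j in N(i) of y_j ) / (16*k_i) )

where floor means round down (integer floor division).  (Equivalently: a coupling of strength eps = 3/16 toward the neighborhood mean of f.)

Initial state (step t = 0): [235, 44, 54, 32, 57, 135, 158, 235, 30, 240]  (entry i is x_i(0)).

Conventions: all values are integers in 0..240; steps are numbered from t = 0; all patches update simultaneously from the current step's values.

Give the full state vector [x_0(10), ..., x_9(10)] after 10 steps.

Simulating step by step:
t=0: [235, 44, 54, 32, 57, 135, 158, 235, 30, 240]
t=1: [56, 64, 104, 204, 119, 46, 133, 57, 195, 73]
t=2: [117, 150, 118, 129, 166, 72, 34, 112, 89, 182]
t=3: [159, 110, 180, 223, 175, 183, 28, 135, 46, 38]
t=4: [129, 134, 42, 201, 205, 52, 189, 36, 70, 36]
t=5: [204, 36, 58, 107, 124, 90, 64, 26, 163, 31]
t=6: [130, 39, 122, 121, 193, 66, 153, 193, 168, 210]
t=7: [28, 49, 178, 182, 92, 154, 117, 90, 171, 143]
t=8: [190, 77, 17, 28, 57, 111, 163, 60, 190, 78]
t=9: [79, 207, 157, 203, 128, 149, 156, 136, 76, 203]
t=10: [214, 146, 144, 130, 211, 102, 133, 51, 197, 130]

Answer: [214, 146, 144, 130, 211, 102, 133, 51, 197, 130]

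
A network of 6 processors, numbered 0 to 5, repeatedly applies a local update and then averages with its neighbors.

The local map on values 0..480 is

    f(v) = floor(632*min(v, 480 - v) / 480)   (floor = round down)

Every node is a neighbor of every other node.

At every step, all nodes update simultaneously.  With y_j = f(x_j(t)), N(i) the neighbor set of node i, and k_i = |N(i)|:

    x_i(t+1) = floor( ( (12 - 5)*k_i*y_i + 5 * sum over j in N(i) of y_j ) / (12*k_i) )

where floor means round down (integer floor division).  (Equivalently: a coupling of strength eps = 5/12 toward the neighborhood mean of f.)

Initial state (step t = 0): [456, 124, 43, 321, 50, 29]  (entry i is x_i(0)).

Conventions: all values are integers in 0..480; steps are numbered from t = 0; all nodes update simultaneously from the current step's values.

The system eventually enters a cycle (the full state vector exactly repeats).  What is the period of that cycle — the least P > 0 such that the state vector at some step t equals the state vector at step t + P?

Simulating step by step:
t=0: [456, 124, 43, 321, 50, 29]
t=1: [62, 128, 74, 151, 79, 65]
t=2: [101, 145, 109, 160, 113, 103]
t=3: [145, 174, 151, 184, 153, 147]
t=4: [199, 218, 203, 225, 204, 200]
t=5: [267, 280, 270, 284, 270, 268]
t=6: [276, 267, 274, 265, 274, 275]
t=7: [270, 276, 272, 278, 272, 271]
t=8: [273, 269, 272, 268, 272, 273]
t=9: [273, 275, 273, 276, 273, 273]
t=10: [271, 269, 271, 269, 271, 271]
t=11: [275, 276, 275, 276, 275, 275]
t=12: [268, 268, 268, 268, 268, 268]
t=13: [279, 279, 279, 279, 279, 279]
t=14: [264, 264, 264, 264, 264, 264]
t=15: [284, 284, 284, 284, 284, 284]
t=16: [258, 258, 258, 258, 258, 258]
t=17: [292, 292, 292, 292, 292, 292]
t=18: [247, 247, 247, 247, 247, 247]
t=19: [306, 306, 306, 306, 306, 306]
t=20: [229, 229, 229, 229, 229, 229]
t=21: [301, 301, 301, 301, 301, 301]
t=22: [235, 235, 235, 235, 235, 235]
t=23: [309, 309, 309, 309, 309, 309]
t=24: [225, 225, 225, 225, 225, 225]
t=25: [296, 296, 296, 296, 296, 296]
t=26: [242, 242, 242, 242, 242, 242]
t=27: [313, 313, 313, 313, 313, 313]
t=28: [219, 219, 219, 219, 219, 219]
t=29: [288, 288, 288, 288, 288, 288]
t=30: [252, 252, 252, 252, 252, 252]
t=31: [300, 300, 300, 300, 300, 300]
t=32: [237, 237, 237, 237, 237, 237]
t=33: [312, 312, 312, 312, 312, 312]
t=34: [221, 221, 221, 221, 221, 221]
t=35: [290, 290, 290, 290, 290, 290]
t=36: [250, 250, 250, 250, 250, 250]
t=37: [302, 302, 302, 302, 302, 302]
t=38: [234, 234, 234, 234, 234, 234]
t=39: [308, 308, 308, 308, 308, 308]
t=40: [226, 226, 226, 226, 226, 226]
t=41: [297, 297, 297, 297, 297, 297]
t=42: [240, 240, 240, 240, 240, 240]
t=43: [316, 316, 316, 316, 316, 316]
t=44: [215, 215, 215, 215, 215, 215]
t=45: [283, 283, 283, 283, 283, 283]
t=46: [259, 259, 259, 259, 259, 259]
t=47: [290, 290, 290, 290, 290, 290]

Answer: 12
Key observation: The state at step 35, [290, 290, 290, 290, 290, 290], reappears at step 47 — and no state repeats earlier — so the cycle the system enters has period 12.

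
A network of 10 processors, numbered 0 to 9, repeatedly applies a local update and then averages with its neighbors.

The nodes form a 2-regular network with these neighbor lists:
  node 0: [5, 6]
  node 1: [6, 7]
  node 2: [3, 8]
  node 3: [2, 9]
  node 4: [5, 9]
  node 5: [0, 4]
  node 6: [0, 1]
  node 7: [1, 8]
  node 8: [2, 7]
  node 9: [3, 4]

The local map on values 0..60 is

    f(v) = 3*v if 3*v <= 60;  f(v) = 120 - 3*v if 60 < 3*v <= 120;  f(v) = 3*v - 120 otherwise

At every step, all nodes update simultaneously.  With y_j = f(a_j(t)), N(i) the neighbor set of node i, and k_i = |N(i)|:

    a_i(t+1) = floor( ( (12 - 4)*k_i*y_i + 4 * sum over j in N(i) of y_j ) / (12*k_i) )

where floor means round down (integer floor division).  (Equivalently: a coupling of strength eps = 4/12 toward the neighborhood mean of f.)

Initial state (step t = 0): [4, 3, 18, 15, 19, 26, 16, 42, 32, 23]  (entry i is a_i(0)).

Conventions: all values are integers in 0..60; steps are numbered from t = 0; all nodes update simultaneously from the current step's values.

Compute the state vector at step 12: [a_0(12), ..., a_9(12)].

Simulating step by step:
t=0: [4, 3, 18, 15, 19, 26, 16, 42, 32, 23]
t=1: [23, 15, 47, 47, 53, 39, 35, 9, 26, 51]
t=2: [37, 37, 24, 23, 32, 17, 26, 32, 36, 32]
t=3: [21, 17, 42, 46, 28, 39, 31, 19, 20, 28]
t=4: [43, 48, 17, 19, 30, 17, 36, 56, 50, 33]
t=5: [16, 26, 48, 50, 32, 40, 13, 41, 36, 28]
t=6: [38, 35, 23, 30, 22, 12, 41, 11, 12, 33]
t=7: [10, 16, 45, 32, 45, 34, 5, 30, 38, 28]
t=8: [25, 39, 15, 24, 19, 19, 23, 29, 11, 30]
t=9: [48, 16, 43, 44, 52, 55, 42, 28, 35, 37]
t=10: [24, 39, 10, 11, 33, 40, 16, 34, 17, 14]
t=11: [40, 13, 34, 34, 21, 11, 40, 21, 42, 37]
t=12: [5, 35, 16, 16, 45, 31, 6, 45, 16, 18]

Answer: [5, 35, 16, 16, 45, 31, 6, 45, 16, 18]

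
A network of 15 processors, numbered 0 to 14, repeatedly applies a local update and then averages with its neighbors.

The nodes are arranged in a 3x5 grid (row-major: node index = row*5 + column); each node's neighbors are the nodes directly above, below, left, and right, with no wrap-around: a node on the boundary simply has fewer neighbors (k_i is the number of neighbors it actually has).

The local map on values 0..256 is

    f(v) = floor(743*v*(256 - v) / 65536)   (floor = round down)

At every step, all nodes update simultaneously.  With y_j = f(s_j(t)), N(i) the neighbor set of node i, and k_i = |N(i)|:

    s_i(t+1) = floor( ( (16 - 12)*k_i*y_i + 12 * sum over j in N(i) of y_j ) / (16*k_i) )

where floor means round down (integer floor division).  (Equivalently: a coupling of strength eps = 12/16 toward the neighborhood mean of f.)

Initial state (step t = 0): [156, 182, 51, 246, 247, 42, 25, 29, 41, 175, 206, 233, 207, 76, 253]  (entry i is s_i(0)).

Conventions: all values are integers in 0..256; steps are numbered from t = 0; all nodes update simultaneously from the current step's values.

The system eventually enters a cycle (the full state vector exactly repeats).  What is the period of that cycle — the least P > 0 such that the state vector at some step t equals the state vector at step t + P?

Answer: 2
Key observation: The state at step 14, [170, 170, 169, 169, 169, 171, 170, 170, 169, 169, 171, 170, 170, 169, 169], reappears at step 16 — and no state repeats earlier — so the cycle the system enters has period 2.

Derivation:
t=0: [156, 182, 51, 246, 247, 42, 25, 29, 41, 175, 206, 233, 207, 76, 253]
t=1: [138, 127, 92, 67, 76, 114, 88, 92, 102, 73, 89, 88, 100, 94, 120]
t=2: [184, 176, 167, 161, 149, 175, 174, 172, 163, 167, 173, 169, 171, 177, 167]
t=3: [157, 159, 165, 173, 172, 158, 161, 165, 166, 171, 162, 163, 162, 165, 164]
t=4: [174, 173, 169, 166, 163, 174, 172, 170, 167, 166, 172, 172, 170, 170, 168]
t=5: [161, 163, 165, 168, 169, 162, 162, 165, 167, 168, 162, 163, 164, 166, 167]
t=6: [171, 171, 169, 167, 166, 172, 171, 170, 168, 167, 171, 171, 170, 169, 168]
t=7: [163, 164, 165, 167, 168, 163, 164, 165, 166, 167, 163, 164, 165, 166, 167]
t=8: [171, 170, 169, 168, 167, 171, 170, 170, 168, 168, 171, 170, 170, 169, 168]
t=9: [164, 165, 165, 167, 167, 164, 164, 165, 166, 167, 164, 164, 165, 166, 166]
t=10: [170, 170, 169, 168, 168, 171, 170, 170, 168, 168, 171, 170, 170, 169, 168]
t=11: [164, 165, 165, 166, 167, 164, 164, 165, 166, 167, 164, 164, 165, 166, 166]
t=12: [170, 170, 169, 169, 168, 171, 170, 170, 169, 168, 171, 170, 170, 169, 168]
t=13: [164, 165, 165, 166, 166, 164, 164, 165, 166, 166, 164, 164, 165, 166, 166]
t=14: [170, 170, 169, 169, 169, 171, 170, 170, 169, 169, 171, 170, 170, 169, 169]
t=15: [164, 165, 165, 166, 166, 164, 164, 165, 165, 166, 164, 164, 165, 165, 166]
t=16: [170, 170, 169, 169, 169, 171, 170, 170, 169, 169, 171, 170, 170, 169, 169]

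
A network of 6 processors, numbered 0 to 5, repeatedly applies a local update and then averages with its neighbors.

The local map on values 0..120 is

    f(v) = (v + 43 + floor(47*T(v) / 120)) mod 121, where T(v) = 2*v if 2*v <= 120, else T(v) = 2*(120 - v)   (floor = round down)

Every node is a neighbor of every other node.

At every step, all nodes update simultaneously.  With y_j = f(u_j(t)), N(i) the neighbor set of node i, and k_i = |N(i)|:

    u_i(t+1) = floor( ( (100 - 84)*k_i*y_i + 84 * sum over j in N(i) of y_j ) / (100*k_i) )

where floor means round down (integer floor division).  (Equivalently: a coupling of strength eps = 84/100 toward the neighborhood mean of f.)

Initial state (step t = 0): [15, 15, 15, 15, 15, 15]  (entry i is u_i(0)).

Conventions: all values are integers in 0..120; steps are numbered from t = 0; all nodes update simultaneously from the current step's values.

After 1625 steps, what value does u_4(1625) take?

Simulating step by step:
t=0: [15, 15, 15, 15, 15, 15]
t=1: [69, 69, 69, 69, 69, 69]
t=2: [30, 30, 30, 30, 30, 30]
t=3: [96, 96, 96, 96, 96, 96]
t=4: [36, 36, 36, 36, 36, 36]
t=5: [107, 107, 107, 107, 107, 107]
t=6: [39, 39, 39, 39, 39, 39]
t=7: [112, 112, 112, 112, 112, 112]
t=8: [40, 40, 40, 40, 40, 40]
t=9: [114, 114, 114, 114, 114, 114]
t=10: [40, 40, 40, 40, 40, 40]

Answer: u_4(1625) = 114
Key observation: The state at step 8, [40, 40, 40, 40, 40, 40], reappears at step 10: the system is in a cycle of period 2 from step 8 on.  Therefore the state at step 1625 equals the state at step 8 + ((1625 - 8) mod 2) = 9, which is [114, 114, 114, 114, 114, 114].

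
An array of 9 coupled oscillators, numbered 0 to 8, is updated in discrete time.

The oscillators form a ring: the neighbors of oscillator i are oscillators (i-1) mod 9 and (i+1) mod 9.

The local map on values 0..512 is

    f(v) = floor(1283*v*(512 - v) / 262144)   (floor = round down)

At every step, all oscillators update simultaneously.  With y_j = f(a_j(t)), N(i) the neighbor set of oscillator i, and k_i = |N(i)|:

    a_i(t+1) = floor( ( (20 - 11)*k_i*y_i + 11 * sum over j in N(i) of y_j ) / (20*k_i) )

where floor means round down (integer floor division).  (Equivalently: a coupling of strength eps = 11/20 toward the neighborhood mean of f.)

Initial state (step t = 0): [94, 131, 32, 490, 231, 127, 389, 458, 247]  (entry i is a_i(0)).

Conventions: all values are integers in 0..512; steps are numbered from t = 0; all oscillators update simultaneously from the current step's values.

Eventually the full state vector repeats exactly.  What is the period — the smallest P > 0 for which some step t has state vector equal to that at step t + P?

Answer: 2
Key observation: The state at step 6, [307, 307, 307, 307, 307, 307, 308, 308, 307], reappears at step 8 — and no state repeats earlier — so the cycle the system enters has period 2.

Derivation:
t=0: [94, 131, 32, 490, 231, 127, 389, 458, 247]
t=1: [241, 183, 115, 131, 222, 259, 204, 206, 230]
t=2: [311, 281, 248, 257, 296, 315, 310, 310, 315]
t=3: [307, 314, 319, 317, 311, 306, 305, 305, 304]
t=4: [307, 304, 302, 302, 305, 307, 308, 308, 308]
t=5: [308, 309, 309, 309, 308, 307, 307, 307, 307]
t=6: [307, 307, 307, 307, 307, 307, 308, 308, 307]
t=7: [308, 308, 308, 308, 308, 307, 307, 307, 307]
t=8: [307, 307, 307, 307, 307, 307, 308, 308, 307]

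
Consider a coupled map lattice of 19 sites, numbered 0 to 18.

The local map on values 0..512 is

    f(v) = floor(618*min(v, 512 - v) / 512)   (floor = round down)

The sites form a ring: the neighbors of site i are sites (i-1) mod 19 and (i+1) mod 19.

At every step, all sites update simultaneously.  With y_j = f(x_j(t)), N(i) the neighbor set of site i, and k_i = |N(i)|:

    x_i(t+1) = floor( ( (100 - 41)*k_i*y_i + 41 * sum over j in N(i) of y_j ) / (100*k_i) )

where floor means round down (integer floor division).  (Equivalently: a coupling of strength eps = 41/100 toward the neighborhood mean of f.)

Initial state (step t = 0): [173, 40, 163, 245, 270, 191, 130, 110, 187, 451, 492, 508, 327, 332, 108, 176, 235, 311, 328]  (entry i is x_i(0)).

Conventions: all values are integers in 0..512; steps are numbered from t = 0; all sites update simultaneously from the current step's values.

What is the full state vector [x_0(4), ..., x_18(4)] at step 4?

Answer: [290, 283, 292, 282, 272, 276, 292, 281, 241, 174, 128, 159, 241, 290, 289, 278, 284, 286, 284]

Derivation:
t=0: [173, 40, 163, 245, 270, 191, 130, 110, 187, 451, 492, 508, 327, 332, 108, 176, 235, 311, 328]
t=1: [178, 111, 185, 274, 279, 227, 166, 155, 174, 94, 29, 52, 176, 200, 164, 209, 260, 246, 223]
t=2: [208, 168, 217, 272, 280, 259, 212, 194, 185, 116, 56, 87, 187, 226, 217, 251, 291, 292, 263]
t=3: [251, 224, 254, 281, 286, 289, 260, 236, 208, 142, 89, 121, 210, 260, 271, 286, 273, 272, 282]
t=4: [290, 283, 292, 282, 272, 276, 292, 281, 241, 174, 128, 159, 241, 290, 289, 278, 284, 286, 284]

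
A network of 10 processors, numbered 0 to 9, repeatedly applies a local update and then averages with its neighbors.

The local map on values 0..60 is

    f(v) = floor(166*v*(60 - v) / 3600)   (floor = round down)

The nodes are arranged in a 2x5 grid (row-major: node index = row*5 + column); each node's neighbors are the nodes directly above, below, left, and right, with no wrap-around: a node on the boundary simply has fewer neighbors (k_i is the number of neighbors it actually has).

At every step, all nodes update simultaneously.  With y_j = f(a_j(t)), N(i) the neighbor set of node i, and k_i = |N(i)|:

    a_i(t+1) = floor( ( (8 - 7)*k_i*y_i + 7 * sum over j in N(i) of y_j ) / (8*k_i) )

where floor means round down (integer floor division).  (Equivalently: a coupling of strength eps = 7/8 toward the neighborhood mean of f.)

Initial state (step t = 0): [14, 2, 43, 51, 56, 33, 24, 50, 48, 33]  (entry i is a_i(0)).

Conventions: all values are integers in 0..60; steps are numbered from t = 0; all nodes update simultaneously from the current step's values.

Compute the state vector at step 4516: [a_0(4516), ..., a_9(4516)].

Simulating step by step:
t=0: [14, 2, 43, 51, 56, 33, 24, 50, 48, 33]
t=1: [23, 30, 18, 22, 28, 34, 25, 31, 28, 20]
t=2: [40, 38, 39, 38, 37, 39, 40, 38, 38, 40]
t=3: [37, 36, 37, 38, 37, 36, 37, 37, 37, 38]
t=4: [39, 39, 38, 38, 38, 39, 39, 39, 38, 38]
t=5: [37, 37, 37, 38, 38, 37, 37, 37, 37, 38]
t=6: [39, 39, 38, 38, 38, 39, 39, 39, 38, 38]

Answer: [39, 39, 38, 38, 38, 39, 39, 39, 38, 38]
Key observation: The state at step 4, [39, 39, 38, 38, 38, 39, 39, 39, 38, 38], reappears at step 6: the system is in a cycle of period 2 from step 4 on.  Therefore the state at step 4516 equals the state at step 4 + ((4516 - 4) mod 2) = 4, which is [39, 39, 38, 38, 38, 39, 39, 39, 38, 38].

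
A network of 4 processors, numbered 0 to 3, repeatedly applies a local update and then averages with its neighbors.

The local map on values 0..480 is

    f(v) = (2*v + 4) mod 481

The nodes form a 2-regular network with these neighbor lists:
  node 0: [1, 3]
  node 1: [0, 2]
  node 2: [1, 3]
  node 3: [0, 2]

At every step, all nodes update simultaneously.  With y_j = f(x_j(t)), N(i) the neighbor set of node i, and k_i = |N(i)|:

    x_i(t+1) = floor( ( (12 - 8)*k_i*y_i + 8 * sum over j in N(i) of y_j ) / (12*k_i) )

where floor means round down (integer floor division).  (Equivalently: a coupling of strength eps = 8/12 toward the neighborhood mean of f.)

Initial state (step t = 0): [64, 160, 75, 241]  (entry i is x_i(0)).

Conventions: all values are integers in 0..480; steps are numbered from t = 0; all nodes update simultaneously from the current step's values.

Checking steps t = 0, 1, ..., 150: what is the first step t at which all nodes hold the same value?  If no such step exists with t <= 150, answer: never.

Answer: 14
Key observation: Synchronization is absorbing here: once all nodes are equal they stay equal, and step 14 is the first all-equal step.

Derivation:
t=0: [64, 160, 75, 241]  (not all equal)
t=1: [153, 203, 161, 97]  (not all equal)
t=2: [306, 348, 311, 278]  (not all equal)
t=3: [144, 166, 147, 119]  (not all equal)
t=4: [290, 308, 292, 277]  (not all equal)
t=5: [106, 116, 107, 95]  (not all equal)
t=6: [215, 223, 216, 209]  (not all equal)
t=7: [435, 440, 436, 430]  (not all equal)
t=8: [393, 397, 393, 390]  (not all equal)
t=9: [309, 311, 309, 307]  (not all equal)
t=10: [141, 142, 141, 139]  (not all equal)
t=11: [285, 286, 285, 284]  (not all equal)
t=12: [93, 93, 93, 92]  (not all equal)
t=13: [189, 190, 189, 189]  (not all equal)
t=14: [382, 382, 382, 382]  (all equal)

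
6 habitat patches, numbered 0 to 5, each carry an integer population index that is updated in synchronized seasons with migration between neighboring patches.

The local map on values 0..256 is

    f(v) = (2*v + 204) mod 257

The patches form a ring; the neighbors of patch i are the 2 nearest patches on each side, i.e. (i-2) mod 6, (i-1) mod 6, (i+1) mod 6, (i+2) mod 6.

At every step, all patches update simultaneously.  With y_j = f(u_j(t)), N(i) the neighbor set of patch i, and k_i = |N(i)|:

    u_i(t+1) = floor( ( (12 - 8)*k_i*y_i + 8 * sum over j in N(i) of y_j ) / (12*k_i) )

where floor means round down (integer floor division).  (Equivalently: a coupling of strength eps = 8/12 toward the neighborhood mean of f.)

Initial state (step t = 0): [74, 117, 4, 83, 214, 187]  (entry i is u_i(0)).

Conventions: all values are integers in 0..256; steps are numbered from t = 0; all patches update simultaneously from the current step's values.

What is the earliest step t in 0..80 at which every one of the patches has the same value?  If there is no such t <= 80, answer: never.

Simulating step by step:
t=0: [74, 117, 4, 83, 214, 187]  (not all equal)
t=1: [127, 141, 155, 133, 120, 105]  (not all equal)
t=2: [162, 171, 138, 166, 157, 190]  (not all equal)
t=3: [59, 65, 86, 62, 56, 35]  (not all equal)
t=4: [67, 71, 85, 69, 65, 51]  (not all equal)
t=5: [82, 85, 94, 83, 81, 71]  (not all equal)
t=6: [112, 113, 120, 112, 111, 104]  (not all equal)
t=7: [171, 171, 176, 171, 170, 165]  (not all equal)
t=8: [31, 31, 35, 31, 31, 27]  (not all equal)
t=9: [9, 9, 11, 9, 9, 6]  (not all equal)
t=10: [221, 221, 223, 221, 221, 220]  (not all equal)
t=11: [132, 132, 133, 132, 132, 131]  (not all equal)
t=12: [211, 211, 211, 211, 211, 210]  (not all equal)
t=13: [111, 111, 112, 111, 111, 111]  (not all equal)
t=14: [169, 169, 169, 169, 169, 169]  (all equal)

Answer: 14
Key observation: Synchronization is absorbing here: once all patches are equal they stay equal, and step 14 is the first all-equal step.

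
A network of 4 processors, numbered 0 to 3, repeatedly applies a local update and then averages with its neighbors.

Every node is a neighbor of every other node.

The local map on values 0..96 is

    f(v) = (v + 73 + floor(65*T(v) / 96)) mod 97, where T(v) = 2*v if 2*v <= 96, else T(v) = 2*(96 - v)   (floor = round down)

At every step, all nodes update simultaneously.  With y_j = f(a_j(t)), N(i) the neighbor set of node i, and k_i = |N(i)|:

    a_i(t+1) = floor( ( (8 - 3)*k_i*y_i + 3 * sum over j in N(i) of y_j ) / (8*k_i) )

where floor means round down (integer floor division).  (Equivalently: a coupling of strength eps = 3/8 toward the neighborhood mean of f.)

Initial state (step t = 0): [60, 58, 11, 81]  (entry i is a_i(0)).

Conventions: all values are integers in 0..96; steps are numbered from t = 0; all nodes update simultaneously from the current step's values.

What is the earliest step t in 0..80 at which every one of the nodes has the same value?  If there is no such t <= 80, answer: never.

Answer: 5
Key observation: Synchronization is absorbing here: once all nodes are equal they stay equal, and step 5 is the first all-equal step.

Derivation:
t=0: [60, 58, 11, 81]  (not all equal)
t=1: [72, 73, 31, 69]  (not all equal)
t=2: [76, 76, 60, 76]  (not all equal)
t=3: [79, 79, 82, 79]  (not all equal)
t=4: [77, 77, 76, 77]  (not all equal)
t=5: [78, 78, 78, 78]  (all equal)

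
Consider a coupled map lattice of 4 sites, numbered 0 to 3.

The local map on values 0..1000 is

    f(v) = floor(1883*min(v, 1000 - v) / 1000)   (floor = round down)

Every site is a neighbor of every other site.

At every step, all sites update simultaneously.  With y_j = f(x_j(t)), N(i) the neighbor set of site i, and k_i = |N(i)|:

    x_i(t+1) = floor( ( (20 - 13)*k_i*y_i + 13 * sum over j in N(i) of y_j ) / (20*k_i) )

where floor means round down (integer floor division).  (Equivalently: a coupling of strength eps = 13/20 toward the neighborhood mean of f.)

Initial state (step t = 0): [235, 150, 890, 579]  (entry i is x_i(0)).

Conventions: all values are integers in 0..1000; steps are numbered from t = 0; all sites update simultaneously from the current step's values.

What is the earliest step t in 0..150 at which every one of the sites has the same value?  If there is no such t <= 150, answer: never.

Simulating step by step:
t=0: [235, 150, 890, 579]  (not all equal)
t=1: [432, 410, 400, 478]  (not all equal)
t=2: [809, 804, 801, 821]  (not all equal)
t=3: [359, 360, 361, 356]  (not all equal)
t=4: [675, 675, 675, 674]  (not all equal)
t=5: [611, 611, 611, 611]  (all equal)

Answer: 5
Key observation: Synchronization is absorbing here: once all sites are equal they stay equal, and step 5 is the first all-equal step.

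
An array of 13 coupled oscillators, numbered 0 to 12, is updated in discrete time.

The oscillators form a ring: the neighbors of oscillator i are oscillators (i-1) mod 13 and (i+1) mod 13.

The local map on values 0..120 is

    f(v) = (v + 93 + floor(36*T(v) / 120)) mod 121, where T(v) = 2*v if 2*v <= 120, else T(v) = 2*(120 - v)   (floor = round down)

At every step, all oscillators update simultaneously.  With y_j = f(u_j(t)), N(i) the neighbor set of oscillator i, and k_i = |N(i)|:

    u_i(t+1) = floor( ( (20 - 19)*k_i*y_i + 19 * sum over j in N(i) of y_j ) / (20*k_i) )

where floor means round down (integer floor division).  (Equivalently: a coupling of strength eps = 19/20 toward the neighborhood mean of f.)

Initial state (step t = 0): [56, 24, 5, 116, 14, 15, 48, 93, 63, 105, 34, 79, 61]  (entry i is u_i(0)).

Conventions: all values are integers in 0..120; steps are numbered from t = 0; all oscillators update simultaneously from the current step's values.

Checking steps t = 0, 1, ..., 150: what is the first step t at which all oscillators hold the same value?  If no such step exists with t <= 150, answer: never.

Simulating step by step:
t=0: [56, 24, 5, 116, 14, 15, 48, 93, 63, 105, 34, 79, 61]  (not all equal)
t=1: [40, 77, 52, 107, 104, 83, 96, 59, 82, 49, 77, 48, 68]  (not all equal)
t=2: [70, 46, 78, 70, 81, 83, 72, 78, 58, 73, 50, 71, 43]  (not all equal)
t=3: [43, 72, 59, 75, 74, 74, 75, 68, 73, 58, 71, 47, 70]  (not all equal)
t=4: [70, 53, 72, 69, 73, 73, 72, 73, 67, 72, 56, 70, 44]  (not all equal)
t=5: [50, 71, 63, 72, 72, 72, 72, 71, 72, 65, 71, 52, 70]  (not all equal)
t=6: [71, 61, 71, 70, 72, 72, 72, 72, 71, 71, 62, 71, 54]  (not all equal)
t=7: [63, 71, 70, 72, 72, 72, 72, 72, 72, 70, 71, 63, 71]  (not all equal)
t=8: [71, 70, 72, 72, 72, 72, 72, 72, 72, 72, 70, 71, 69]  (not all equal)
t=9: [71, 72, 72, 72, 72, 72, 72, 72, 72, 72, 72, 71, 71]  (not all equal)
t=10: [72, 72, 72, 72, 72, 72, 72, 72, 72, 72, 72, 72, 72]  (all equal)

Answer: 10
Key observation: Synchronization is absorbing here: once all oscillators are equal they stay equal, and step 10 is the first all-equal step.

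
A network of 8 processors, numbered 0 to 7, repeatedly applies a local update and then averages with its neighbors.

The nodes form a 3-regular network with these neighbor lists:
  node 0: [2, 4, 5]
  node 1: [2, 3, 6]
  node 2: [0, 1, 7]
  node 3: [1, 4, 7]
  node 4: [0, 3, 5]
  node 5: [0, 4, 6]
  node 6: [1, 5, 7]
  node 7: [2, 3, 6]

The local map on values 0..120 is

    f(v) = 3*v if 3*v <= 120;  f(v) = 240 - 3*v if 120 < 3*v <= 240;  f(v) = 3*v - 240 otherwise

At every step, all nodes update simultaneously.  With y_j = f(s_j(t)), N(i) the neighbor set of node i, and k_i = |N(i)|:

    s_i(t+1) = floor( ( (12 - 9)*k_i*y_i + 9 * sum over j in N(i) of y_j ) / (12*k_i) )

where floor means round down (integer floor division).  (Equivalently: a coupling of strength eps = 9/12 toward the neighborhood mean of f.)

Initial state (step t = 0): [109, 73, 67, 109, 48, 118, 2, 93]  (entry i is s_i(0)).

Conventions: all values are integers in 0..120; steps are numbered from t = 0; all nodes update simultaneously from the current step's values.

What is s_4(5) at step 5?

Answer: s_4(5) = 72

Derivation:
t=0: [109, 73, 67, 109, 48, 118, 2, 93]
t=1: [84, 38, 46, 60, 96, 75, 45, 42]
t=2: [44, 95, 85, 84, 33, 45, 87, 95]
t=3: [81, 23, 53, 50, 81, 83, 54, 23]
t=4: [24, 79, 55, 57, 26, 23, 56, 79]
t=5: [73, 54, 38, 38, 72, 72, 36, 54]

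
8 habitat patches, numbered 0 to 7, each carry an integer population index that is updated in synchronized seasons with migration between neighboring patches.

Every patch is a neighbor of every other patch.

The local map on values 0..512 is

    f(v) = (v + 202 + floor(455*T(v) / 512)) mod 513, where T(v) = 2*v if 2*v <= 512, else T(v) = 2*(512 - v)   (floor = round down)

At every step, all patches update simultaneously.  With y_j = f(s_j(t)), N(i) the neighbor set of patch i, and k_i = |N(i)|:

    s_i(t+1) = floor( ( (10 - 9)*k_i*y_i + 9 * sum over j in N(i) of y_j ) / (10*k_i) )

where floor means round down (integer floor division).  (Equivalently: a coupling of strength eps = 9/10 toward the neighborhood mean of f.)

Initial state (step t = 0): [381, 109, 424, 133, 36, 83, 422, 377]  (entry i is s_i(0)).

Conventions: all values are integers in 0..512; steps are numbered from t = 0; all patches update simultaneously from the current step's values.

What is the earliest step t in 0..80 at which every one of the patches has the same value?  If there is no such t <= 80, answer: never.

Simulating step by step:
t=0: [381, 109, 424, 133, 36, 83, 422, 377]  (not all equal)
t=1: [305, 299, 306, 312, 305, 301, 306, 305]  (not all equal)
t=2: [361, 361, 361, 361, 361, 361, 361, 361]  (all equal)

Answer: 2
Key observation: Synchronization is absorbing here: once all patches are equal they stay equal, and step 2 is the first all-equal step.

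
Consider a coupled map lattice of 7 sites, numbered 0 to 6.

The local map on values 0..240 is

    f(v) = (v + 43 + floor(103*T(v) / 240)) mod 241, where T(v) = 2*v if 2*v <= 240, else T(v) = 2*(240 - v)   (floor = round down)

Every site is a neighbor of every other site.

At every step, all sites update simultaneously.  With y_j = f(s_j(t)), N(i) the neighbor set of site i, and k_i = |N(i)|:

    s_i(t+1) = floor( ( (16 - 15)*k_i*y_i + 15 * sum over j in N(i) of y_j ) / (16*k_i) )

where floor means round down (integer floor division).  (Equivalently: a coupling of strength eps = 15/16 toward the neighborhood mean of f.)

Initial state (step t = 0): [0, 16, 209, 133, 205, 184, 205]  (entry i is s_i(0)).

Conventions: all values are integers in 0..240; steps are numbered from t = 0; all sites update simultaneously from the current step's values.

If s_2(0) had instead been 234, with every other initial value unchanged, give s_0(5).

Answer: s_0(5) = 195
Key observation: This trace re-runs the system from the modified initial state.

Derivation:
t=0: [0, 16, 234, 133, 205, 184, 205]
t=1: [41, 38, 41, 42, 41, 42, 41]
t=2: [118, 119, 118, 118, 118, 118, 118]
t=3: [21, 21, 21, 21, 21, 21, 21]
t=4: [82, 82, 82, 82, 82, 82, 82]
t=5: [195, 195, 195, 195, 195, 195, 195]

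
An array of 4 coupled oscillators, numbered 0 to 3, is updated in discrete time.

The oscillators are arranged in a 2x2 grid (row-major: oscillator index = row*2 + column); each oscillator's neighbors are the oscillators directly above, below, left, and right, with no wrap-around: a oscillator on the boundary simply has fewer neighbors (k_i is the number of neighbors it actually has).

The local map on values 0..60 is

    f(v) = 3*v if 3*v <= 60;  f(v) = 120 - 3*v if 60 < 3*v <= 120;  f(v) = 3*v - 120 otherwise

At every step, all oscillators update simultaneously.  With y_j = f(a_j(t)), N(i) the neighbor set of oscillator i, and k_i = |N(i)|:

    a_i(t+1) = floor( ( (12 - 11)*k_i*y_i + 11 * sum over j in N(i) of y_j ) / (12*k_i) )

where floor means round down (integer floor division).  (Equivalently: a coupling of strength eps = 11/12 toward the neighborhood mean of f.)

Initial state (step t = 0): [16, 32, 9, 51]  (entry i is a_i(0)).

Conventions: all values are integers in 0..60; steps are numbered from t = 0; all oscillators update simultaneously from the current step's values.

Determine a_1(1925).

Answer: a_1(1925) = 54
Key observation: The state at step 12, [18, 18, 18, 18], reappears at step 16: the system is in a cycle of period 4 from step 12 on.  Therefore the state at step 1925 equals the state at step 12 + ((1925 - 12) mod 4) = 13, which is [54, 54, 54, 54].

Derivation:
t=0: [16, 32, 9, 51]
t=1: [27, 39, 39, 26]
t=2: [6, 37, 37, 6]
t=3: [9, 17, 17, 9]
t=4: [49, 29, 29, 49]
t=5: [32, 27, 27, 32]
t=6: [37, 25, 25, 37]
t=7: [42, 12, 12, 42]
t=8: [33, 8, 8, 33]
t=9: [23, 21, 21, 23]
t=10: [56, 51, 51, 56]
t=11: [34, 46, 46, 34]
t=12: [18, 18, 18, 18]
t=13: [54, 54, 54, 54]
t=14: [42, 42, 42, 42]
t=15: [6, 6, 6, 6]
t=16: [18, 18, 18, 18]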